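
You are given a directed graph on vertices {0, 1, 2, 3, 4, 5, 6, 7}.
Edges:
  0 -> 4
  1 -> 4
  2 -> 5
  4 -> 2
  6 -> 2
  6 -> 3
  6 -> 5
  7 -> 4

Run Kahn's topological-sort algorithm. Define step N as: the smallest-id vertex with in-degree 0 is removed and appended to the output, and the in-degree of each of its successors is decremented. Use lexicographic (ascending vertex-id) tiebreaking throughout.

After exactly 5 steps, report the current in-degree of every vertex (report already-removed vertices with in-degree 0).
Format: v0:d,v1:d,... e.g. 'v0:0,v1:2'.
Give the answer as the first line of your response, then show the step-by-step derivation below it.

v0:0,v1:0,v2:1,v3:0,v4:0,v5:1,v6:0,v7:0

step 1: output 0; order=[0]; indeg=(0,0,2,1,2,2,0,0)
step 2: output 1; order=[0,1]; indeg=(0,0,2,1,1,2,0,0)
step 3: output 6; order=[0,1,6]; indeg=(0,0,1,0,1,1,0,0)
step 4: output 3; order=[0,1,6,3]; indeg=(0,0,1,0,1,1,0,0)
step 5: output 7; order=[0,1,6,3,7]; indeg=(0,0,1,0,0,1,0,0)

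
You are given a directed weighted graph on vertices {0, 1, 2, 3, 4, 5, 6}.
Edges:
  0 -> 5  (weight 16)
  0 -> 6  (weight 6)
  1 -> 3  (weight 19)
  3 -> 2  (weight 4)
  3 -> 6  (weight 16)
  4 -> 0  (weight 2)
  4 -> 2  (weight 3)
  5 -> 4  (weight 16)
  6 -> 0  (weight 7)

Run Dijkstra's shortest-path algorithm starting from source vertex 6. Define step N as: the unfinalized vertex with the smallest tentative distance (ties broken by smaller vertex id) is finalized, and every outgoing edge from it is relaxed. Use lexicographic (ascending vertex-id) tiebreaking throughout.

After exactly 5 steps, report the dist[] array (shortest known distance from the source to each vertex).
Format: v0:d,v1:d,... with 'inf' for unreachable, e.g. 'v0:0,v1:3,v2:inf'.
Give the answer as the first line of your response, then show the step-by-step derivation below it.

v0:7,v1:inf,v2:42,v3:inf,v4:39,v5:23,v6:0

step 1: dist = v0:7,v1:inf,v2:inf,v3:inf,v4:inf,v5:inf,v6:0
step 2: dist = v0:7,v1:inf,v2:inf,v3:inf,v4:inf,v5:23,v6:0
step 3: dist = v0:7,v1:inf,v2:inf,v3:inf,v4:39,v5:23,v6:0
step 4: dist = v0:7,v1:inf,v2:42,v3:inf,v4:39,v5:23,v6:0
step 5: dist = v0:7,v1:inf,v2:42,v3:inf,v4:39,v5:23,v6:0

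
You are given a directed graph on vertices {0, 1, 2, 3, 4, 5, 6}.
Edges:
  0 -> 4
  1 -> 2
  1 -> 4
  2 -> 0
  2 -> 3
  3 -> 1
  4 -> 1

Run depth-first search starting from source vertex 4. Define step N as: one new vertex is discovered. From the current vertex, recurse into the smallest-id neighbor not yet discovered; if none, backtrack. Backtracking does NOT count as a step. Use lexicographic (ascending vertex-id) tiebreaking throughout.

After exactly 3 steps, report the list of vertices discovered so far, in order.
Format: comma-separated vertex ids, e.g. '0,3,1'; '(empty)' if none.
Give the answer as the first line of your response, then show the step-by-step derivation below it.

4,1,2

step 1: discover 4; path=4; order=4
step 2: discover 1; path=4>1; order=4,1
step 3: discover 2; path=4>1>2; order=4,1,2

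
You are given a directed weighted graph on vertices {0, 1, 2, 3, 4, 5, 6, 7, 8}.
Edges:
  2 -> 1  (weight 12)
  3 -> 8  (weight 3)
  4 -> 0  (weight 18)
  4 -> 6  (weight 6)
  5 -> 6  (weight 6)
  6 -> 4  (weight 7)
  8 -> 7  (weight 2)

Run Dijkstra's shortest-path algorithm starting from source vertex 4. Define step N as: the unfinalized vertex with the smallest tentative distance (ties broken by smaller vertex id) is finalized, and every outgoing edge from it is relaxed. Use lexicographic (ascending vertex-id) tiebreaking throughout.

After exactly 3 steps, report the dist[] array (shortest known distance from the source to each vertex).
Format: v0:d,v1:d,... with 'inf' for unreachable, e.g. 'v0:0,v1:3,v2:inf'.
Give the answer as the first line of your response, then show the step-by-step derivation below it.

v0:18,v1:inf,v2:inf,v3:inf,v4:0,v5:inf,v6:6,v7:inf,v8:inf

step 1: dist = v0:18,v1:inf,v2:inf,v3:inf,v4:0,v5:inf,v6:6,v7:inf,v8:inf
step 2: dist = v0:18,v1:inf,v2:inf,v3:inf,v4:0,v5:inf,v6:6,v7:inf,v8:inf
step 3: dist = v0:18,v1:inf,v2:inf,v3:inf,v4:0,v5:inf,v6:6,v7:inf,v8:inf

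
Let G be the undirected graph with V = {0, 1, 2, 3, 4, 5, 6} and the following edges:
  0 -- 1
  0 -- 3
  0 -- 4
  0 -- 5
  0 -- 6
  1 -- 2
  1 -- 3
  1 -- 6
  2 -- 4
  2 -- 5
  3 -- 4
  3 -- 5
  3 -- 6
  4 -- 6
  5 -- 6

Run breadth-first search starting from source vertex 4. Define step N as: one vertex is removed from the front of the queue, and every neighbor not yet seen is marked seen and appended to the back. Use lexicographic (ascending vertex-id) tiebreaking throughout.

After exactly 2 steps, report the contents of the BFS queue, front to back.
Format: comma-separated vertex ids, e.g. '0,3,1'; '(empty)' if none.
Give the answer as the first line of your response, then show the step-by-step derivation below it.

2,3,6,1,5

step 1: dequeue 4; queue=[0,2,3,6]; order=4
step 2: dequeue 0; queue=[2,3,6,1,5]; order=4,0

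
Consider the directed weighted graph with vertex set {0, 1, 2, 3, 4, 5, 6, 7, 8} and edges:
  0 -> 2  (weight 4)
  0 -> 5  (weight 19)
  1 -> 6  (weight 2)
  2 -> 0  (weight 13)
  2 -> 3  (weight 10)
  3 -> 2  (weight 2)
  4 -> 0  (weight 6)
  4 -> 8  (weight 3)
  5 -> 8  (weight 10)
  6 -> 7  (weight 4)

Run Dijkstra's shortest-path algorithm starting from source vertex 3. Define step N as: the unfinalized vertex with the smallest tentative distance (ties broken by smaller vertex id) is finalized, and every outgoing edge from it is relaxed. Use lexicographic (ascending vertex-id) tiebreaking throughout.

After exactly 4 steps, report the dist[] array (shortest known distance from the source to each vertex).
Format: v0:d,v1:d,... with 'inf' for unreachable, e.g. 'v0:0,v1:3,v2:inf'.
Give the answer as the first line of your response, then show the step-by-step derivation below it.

v0:15,v1:inf,v2:2,v3:0,v4:inf,v5:34,v6:inf,v7:inf,v8:44

step 1: dist = v0:inf,v1:inf,v2:2,v3:0,v4:inf,v5:inf,v6:inf,v7:inf,v8:inf
step 2: dist = v0:15,v1:inf,v2:2,v3:0,v4:inf,v5:inf,v6:inf,v7:inf,v8:inf
step 3: dist = v0:15,v1:inf,v2:2,v3:0,v4:inf,v5:34,v6:inf,v7:inf,v8:inf
step 4: dist = v0:15,v1:inf,v2:2,v3:0,v4:inf,v5:34,v6:inf,v7:inf,v8:44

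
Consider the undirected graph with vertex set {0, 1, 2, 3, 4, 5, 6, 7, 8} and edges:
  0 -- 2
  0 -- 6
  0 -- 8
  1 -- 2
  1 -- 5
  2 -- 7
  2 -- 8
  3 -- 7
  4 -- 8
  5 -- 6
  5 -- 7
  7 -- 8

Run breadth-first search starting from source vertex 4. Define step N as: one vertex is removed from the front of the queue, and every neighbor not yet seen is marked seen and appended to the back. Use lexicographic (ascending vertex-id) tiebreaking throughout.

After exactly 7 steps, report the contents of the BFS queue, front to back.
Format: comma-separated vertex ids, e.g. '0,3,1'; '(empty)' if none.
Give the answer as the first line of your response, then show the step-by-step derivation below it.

3,5

step 1: dequeue 4; queue=[8]; order=4
step 2: dequeue 8; queue=[0,2,7]; order=4,8
step 3: dequeue 0; queue=[2,7,6]; order=4,8,0
step 4: dequeue 2; queue=[7,6,1]; order=4,8,0,2
step 5: dequeue 7; queue=[6,1,3,5]; order=4,8,0,2,7
step 6: dequeue 6; queue=[1,3,5]; order=4,8,0,2,7,6
step 7: dequeue 1; queue=[3,5]; order=4,8,0,2,7,6,1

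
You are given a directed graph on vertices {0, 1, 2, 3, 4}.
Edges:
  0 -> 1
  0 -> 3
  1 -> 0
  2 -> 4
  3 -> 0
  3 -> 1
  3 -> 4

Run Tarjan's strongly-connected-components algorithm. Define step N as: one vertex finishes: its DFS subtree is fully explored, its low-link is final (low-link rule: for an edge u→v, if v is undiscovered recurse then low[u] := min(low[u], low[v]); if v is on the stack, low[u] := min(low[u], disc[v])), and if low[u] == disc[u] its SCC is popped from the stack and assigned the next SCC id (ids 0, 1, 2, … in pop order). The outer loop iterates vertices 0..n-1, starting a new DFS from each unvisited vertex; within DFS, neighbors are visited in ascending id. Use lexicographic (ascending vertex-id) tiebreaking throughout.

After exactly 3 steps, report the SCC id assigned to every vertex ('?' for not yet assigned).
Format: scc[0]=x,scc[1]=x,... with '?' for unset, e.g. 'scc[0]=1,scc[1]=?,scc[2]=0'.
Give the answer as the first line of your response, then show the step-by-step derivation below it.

scc[0]=?,scc[1]=?,scc[2]=?,scc[3]=?,scc[4]=0

step 1: low=(low[0]=0,low[1]=0,low[2]=?,low[3]=?,low[4]=?); scc=(scc[0]=?,scc[1]=?,scc[2]=?,scc[3]=?,scc[4]=?)
step 2: low=(low[0]=0,low[1]=0,low[2]=?,low[3]=0,low[4]=3); scc=(scc[0]=?,scc[1]=?,scc[2]=?,scc[3]=?,scc[4]=0)
step 3: low=(low[0]=0,low[1]=0,low[2]=?,low[3]=0,low[4]=3); scc=(scc[0]=?,scc[1]=?,scc[2]=?,scc[3]=?,scc[4]=0)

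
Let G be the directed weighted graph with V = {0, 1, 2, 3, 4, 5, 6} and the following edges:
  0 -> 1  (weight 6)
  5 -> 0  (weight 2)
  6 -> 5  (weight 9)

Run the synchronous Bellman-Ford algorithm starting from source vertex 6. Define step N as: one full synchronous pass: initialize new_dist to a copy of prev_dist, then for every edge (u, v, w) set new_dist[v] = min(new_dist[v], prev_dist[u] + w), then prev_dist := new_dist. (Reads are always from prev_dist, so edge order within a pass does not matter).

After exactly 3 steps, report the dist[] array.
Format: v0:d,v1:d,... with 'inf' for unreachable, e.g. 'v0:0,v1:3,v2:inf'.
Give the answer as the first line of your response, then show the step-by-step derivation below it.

v0:11,v1:17,v2:inf,v3:inf,v4:inf,v5:9,v6:0

step 1: dist = v0:inf,v1:inf,v2:inf,v3:inf,v4:inf,v5:9,v6:0
step 2: dist = v0:11,v1:inf,v2:inf,v3:inf,v4:inf,v5:9,v6:0
step 3: dist = v0:11,v1:17,v2:inf,v3:inf,v4:inf,v5:9,v6:0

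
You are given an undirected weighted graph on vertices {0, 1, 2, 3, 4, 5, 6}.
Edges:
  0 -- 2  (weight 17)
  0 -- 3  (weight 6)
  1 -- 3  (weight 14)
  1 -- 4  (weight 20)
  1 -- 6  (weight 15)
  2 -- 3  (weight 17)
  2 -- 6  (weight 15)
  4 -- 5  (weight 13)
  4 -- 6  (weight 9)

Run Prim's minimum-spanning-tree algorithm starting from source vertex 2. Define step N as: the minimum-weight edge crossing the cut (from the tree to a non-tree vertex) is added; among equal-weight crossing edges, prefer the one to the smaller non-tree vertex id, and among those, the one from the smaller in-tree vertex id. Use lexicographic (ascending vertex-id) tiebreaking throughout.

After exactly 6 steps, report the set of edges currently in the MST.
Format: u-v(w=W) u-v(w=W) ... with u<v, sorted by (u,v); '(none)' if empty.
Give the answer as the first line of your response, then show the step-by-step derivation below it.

0-3(w=6) 1-3(w=14) 1-6(w=15) 2-6(w=15) 4-5(w=13) 4-6(w=9)

step 1: add edge 2-6 (w=15); MST = {2-6(w=15)}
step 2: add edge 4-6 (w=9); MST = {2-6(w=15) 4-6(w=9)}
step 3: add edge 4-5 (w=13); MST = {2-6(w=15) 4-5(w=13) 4-6(w=9)}
step 4: add edge 1-6 (w=15); MST = {1-6(w=15) 2-6(w=15) 4-5(w=13) 4-6(w=9)}
step 5: add edge 1-3 (w=14); MST = {1-3(w=14) 1-6(w=15) 2-6(w=15) 4-5(w=13) 4-6(w=9)}
step 6: add edge 0-3 (w=6); MST = {0-3(w=6) 1-3(w=14) 1-6(w=15) 2-6(w=15) 4-5(w=13) 4-6(w=9)}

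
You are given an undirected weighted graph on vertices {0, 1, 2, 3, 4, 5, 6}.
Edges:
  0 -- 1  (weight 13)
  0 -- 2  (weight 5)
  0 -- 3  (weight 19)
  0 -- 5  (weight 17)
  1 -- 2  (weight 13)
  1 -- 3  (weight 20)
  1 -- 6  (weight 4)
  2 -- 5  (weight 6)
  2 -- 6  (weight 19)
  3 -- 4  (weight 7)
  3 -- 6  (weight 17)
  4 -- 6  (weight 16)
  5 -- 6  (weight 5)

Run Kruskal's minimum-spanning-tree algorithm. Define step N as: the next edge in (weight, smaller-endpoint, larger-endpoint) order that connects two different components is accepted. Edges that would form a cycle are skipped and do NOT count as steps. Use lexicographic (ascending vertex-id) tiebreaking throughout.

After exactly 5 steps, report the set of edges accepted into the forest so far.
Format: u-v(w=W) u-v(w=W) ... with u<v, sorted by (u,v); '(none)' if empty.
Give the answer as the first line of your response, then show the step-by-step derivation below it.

0-2(w=5) 1-6(w=4) 2-5(w=6) 3-4(w=7) 5-6(w=5)

step 1: add edge 1-6 (w=4); MST = {1-6(w=4)}
step 2: add edge 0-2 (w=5); MST = {0-2(w=5) 1-6(w=4)}
step 3: add edge 5-6 (w=5); MST = {0-2(w=5) 1-6(w=4) 5-6(w=5)}
step 4: add edge 2-5 (w=6); MST = {0-2(w=5) 1-6(w=4) 2-5(w=6) 5-6(w=5)}
step 5: add edge 3-4 (w=7); MST = {0-2(w=5) 1-6(w=4) 2-5(w=6) 3-4(w=7) 5-6(w=5)}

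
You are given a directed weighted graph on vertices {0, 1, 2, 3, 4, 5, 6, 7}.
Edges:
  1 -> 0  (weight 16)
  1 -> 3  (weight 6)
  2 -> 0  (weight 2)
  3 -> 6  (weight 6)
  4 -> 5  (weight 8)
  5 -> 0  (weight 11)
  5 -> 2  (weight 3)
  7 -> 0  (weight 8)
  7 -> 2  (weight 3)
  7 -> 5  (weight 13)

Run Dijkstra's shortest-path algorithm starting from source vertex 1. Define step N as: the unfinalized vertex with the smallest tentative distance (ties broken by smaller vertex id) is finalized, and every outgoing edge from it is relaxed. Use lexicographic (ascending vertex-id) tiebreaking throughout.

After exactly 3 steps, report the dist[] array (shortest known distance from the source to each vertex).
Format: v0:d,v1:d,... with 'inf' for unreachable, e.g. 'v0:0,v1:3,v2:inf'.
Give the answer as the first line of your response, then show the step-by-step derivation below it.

v0:16,v1:0,v2:inf,v3:6,v4:inf,v5:inf,v6:12,v7:inf

step 1: dist = v0:16,v1:0,v2:inf,v3:6,v4:inf,v5:inf,v6:inf,v7:inf
step 2: dist = v0:16,v1:0,v2:inf,v3:6,v4:inf,v5:inf,v6:12,v7:inf
step 3: dist = v0:16,v1:0,v2:inf,v3:6,v4:inf,v5:inf,v6:12,v7:inf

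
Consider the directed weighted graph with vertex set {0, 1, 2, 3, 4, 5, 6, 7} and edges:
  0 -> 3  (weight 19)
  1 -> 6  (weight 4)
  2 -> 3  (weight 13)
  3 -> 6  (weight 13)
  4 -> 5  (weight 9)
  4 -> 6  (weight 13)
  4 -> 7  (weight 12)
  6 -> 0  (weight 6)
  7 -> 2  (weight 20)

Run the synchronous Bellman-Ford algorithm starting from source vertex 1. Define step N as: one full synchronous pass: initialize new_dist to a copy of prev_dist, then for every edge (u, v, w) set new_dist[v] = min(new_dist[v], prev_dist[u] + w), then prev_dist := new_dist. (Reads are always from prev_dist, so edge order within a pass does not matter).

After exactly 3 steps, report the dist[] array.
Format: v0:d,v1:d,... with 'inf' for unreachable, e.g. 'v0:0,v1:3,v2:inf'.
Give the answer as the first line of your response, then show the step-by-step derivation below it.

v0:10,v1:0,v2:inf,v3:29,v4:inf,v5:inf,v6:4,v7:inf

step 1: dist = v0:inf,v1:0,v2:inf,v3:inf,v4:inf,v5:inf,v6:4,v7:inf
step 2: dist = v0:10,v1:0,v2:inf,v3:inf,v4:inf,v5:inf,v6:4,v7:inf
step 3: dist = v0:10,v1:0,v2:inf,v3:29,v4:inf,v5:inf,v6:4,v7:inf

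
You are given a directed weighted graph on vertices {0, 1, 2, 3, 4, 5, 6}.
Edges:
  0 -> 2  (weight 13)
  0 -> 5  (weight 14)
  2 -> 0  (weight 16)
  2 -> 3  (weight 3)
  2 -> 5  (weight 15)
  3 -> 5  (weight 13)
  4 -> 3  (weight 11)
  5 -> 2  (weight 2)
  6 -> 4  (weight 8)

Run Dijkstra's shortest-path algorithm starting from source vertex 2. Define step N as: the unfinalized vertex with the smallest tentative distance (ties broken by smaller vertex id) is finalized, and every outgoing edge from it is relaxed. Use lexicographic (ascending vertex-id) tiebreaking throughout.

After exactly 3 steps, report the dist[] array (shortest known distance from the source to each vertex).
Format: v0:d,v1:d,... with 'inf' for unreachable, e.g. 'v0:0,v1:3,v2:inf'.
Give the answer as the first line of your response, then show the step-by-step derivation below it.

v0:16,v1:inf,v2:0,v3:3,v4:inf,v5:15,v6:inf

step 1: dist = v0:16,v1:inf,v2:0,v3:3,v4:inf,v5:15,v6:inf
step 2: dist = v0:16,v1:inf,v2:0,v3:3,v4:inf,v5:15,v6:inf
step 3: dist = v0:16,v1:inf,v2:0,v3:3,v4:inf,v5:15,v6:inf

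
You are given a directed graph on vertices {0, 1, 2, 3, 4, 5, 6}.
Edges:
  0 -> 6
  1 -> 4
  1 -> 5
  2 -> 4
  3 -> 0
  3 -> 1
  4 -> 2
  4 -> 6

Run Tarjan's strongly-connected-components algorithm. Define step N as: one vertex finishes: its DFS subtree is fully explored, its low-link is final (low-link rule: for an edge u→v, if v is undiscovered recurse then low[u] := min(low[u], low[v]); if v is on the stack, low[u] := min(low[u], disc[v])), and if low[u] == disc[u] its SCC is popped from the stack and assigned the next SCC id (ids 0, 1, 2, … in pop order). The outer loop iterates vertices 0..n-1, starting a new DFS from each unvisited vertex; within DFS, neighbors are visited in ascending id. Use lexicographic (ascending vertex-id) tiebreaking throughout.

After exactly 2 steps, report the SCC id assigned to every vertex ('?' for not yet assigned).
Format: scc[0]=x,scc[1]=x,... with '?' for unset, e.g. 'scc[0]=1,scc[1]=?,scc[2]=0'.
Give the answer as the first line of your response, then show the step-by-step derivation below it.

scc[0]=1,scc[1]=?,scc[2]=?,scc[3]=?,scc[4]=?,scc[5]=?,scc[6]=0

step 1: low=(low[0]=0,low[1]=?,low[2]=?,low[3]=?,low[4]=?,low[5]=?,low[6]=1); scc=(scc[0]=?,scc[1]=?,scc[2]=?,scc[3]=?,scc[4]=?,scc[5]=?,scc[6]=0)
step 2: low=(low[0]=0,low[1]=?,low[2]=?,low[3]=?,low[4]=?,low[5]=?,low[6]=1); scc=(scc[0]=1,scc[1]=?,scc[2]=?,scc[3]=?,scc[4]=?,scc[5]=?,scc[6]=0)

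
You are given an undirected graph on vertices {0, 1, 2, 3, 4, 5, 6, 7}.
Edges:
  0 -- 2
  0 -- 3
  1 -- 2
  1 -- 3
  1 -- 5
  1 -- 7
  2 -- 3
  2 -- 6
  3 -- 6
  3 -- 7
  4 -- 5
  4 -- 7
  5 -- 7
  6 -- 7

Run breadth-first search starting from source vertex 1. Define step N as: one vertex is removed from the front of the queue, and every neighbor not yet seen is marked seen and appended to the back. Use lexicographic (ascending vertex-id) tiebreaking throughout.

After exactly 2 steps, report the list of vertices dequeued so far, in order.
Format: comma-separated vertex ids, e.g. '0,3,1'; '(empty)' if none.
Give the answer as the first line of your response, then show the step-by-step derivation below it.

1,2

step 1: dequeue 1; queue=[2,3,5,7]; order=1
step 2: dequeue 2; queue=[3,5,7,0,6]; order=1,2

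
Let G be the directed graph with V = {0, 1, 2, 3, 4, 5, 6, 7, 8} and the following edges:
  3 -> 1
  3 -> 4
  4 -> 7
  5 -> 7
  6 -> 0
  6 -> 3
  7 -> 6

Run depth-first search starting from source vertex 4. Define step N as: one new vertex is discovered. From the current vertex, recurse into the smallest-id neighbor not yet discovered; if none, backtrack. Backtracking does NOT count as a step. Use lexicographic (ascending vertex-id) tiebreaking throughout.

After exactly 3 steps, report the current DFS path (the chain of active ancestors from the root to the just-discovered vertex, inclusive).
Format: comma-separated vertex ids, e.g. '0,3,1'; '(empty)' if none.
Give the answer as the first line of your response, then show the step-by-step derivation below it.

4,7,6

step 1: discover 4; path=4; order=4
step 2: discover 7; path=4>7; order=4,7
step 3: discover 6; path=4>7>6; order=4,7,6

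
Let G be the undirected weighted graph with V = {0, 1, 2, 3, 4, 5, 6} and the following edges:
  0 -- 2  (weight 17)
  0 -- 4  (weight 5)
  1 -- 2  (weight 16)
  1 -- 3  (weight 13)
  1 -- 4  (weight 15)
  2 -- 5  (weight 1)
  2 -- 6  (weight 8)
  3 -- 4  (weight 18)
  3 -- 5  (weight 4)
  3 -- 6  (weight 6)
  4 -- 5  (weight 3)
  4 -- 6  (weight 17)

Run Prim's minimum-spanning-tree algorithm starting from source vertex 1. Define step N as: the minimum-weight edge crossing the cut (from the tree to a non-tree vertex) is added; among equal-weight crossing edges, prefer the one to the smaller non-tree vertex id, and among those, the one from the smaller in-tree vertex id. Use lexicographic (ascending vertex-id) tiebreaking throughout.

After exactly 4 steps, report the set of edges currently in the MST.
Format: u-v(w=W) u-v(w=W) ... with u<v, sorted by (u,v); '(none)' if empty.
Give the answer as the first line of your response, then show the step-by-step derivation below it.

1-3(w=13) 2-5(w=1) 3-5(w=4) 4-5(w=3)

step 1: add edge 1-3 (w=13); MST = {1-3(w=13)}
step 2: add edge 3-5 (w=4); MST = {1-3(w=13) 3-5(w=4)}
step 3: add edge 2-5 (w=1); MST = {1-3(w=13) 2-5(w=1) 3-5(w=4)}
step 4: add edge 4-5 (w=3); MST = {1-3(w=13) 2-5(w=1) 3-5(w=4) 4-5(w=3)}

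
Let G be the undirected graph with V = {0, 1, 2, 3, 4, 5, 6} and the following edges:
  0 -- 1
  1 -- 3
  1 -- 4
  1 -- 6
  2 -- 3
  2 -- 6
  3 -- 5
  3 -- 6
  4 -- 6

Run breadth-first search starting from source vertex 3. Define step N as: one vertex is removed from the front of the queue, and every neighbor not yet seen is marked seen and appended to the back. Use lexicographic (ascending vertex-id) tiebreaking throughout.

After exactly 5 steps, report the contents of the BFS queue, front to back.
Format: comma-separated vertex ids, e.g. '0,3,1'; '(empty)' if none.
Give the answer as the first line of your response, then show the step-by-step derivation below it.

0,4

step 1: dequeue 3; queue=[1,2,5,6]; order=3
step 2: dequeue 1; queue=[2,5,6,0,4]; order=3,1
step 3: dequeue 2; queue=[5,6,0,4]; order=3,1,2
step 4: dequeue 5; queue=[6,0,4]; order=3,1,2,5
step 5: dequeue 6; queue=[0,4]; order=3,1,2,5,6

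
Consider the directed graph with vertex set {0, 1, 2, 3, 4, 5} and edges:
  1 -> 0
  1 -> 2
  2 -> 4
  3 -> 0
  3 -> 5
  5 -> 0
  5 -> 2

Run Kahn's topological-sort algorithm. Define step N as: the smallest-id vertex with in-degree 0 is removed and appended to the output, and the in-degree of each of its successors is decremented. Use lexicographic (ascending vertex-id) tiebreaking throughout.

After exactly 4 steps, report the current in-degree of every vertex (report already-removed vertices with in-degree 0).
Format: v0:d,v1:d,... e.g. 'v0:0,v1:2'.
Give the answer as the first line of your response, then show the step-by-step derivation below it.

v0:0,v1:0,v2:0,v3:0,v4:1,v5:0

step 1: output 1; order=[1]; indeg=(2,0,1,0,1,1)
step 2: output 3; order=[1,3]; indeg=(1,0,1,0,1,0)
step 3: output 5; order=[1,3,5]; indeg=(0,0,0,0,1,0)
step 4: output 0; order=[1,3,5,0]; indeg=(0,0,0,0,1,0)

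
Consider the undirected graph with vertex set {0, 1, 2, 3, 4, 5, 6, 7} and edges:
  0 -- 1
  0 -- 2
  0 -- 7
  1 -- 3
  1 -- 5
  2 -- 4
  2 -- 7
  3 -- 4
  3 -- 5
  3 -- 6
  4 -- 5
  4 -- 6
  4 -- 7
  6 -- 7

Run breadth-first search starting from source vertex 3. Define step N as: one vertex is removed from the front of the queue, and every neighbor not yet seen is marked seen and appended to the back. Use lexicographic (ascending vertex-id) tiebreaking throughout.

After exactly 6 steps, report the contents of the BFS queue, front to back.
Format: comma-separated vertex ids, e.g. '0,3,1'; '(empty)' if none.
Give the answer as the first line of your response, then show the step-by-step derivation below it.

2,7

step 1: dequeue 3; queue=[1,4,5,6]; order=3
step 2: dequeue 1; queue=[4,5,6,0]; order=3,1
step 3: dequeue 4; queue=[5,6,0,2,7]; order=3,1,4
step 4: dequeue 5; queue=[6,0,2,7]; order=3,1,4,5
step 5: dequeue 6; queue=[0,2,7]; order=3,1,4,5,6
step 6: dequeue 0; queue=[2,7]; order=3,1,4,5,6,0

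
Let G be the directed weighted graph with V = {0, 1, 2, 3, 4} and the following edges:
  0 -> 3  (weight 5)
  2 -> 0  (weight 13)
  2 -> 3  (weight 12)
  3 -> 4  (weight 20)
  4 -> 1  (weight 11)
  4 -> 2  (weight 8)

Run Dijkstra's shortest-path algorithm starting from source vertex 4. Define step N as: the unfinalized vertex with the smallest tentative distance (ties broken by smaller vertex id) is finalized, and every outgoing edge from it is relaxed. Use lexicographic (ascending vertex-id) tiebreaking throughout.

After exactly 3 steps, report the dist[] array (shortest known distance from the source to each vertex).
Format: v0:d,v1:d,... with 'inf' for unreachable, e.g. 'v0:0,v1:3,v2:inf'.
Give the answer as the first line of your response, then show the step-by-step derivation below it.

v0:21,v1:11,v2:8,v3:20,v4:0

step 1: dist = v0:inf,v1:11,v2:8,v3:inf,v4:0
step 2: dist = v0:21,v1:11,v2:8,v3:20,v4:0
step 3: dist = v0:21,v1:11,v2:8,v3:20,v4:0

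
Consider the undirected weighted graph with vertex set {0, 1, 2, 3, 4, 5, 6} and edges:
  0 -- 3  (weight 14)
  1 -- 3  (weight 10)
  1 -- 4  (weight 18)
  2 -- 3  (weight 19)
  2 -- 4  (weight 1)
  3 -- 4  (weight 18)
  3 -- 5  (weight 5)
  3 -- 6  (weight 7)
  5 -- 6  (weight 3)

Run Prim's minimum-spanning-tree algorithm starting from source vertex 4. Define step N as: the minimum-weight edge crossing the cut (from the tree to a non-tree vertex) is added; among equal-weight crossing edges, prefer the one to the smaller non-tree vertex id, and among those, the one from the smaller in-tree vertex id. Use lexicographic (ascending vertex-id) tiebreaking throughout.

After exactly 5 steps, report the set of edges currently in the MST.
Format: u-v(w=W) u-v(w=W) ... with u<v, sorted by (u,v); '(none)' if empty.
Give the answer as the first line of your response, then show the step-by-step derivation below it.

1-3(w=10) 1-4(w=18) 2-4(w=1) 3-5(w=5) 5-6(w=3)

step 1: add edge 2-4 (w=1); MST = {2-4(w=1)}
step 2: add edge 1-4 (w=18); MST = {1-4(w=18) 2-4(w=1)}
step 3: add edge 1-3 (w=10); MST = {1-3(w=10) 1-4(w=18) 2-4(w=1)}
step 4: add edge 3-5 (w=5); MST = {1-3(w=10) 1-4(w=18) 2-4(w=1) 3-5(w=5)}
step 5: add edge 5-6 (w=3); MST = {1-3(w=10) 1-4(w=18) 2-4(w=1) 3-5(w=5) 5-6(w=3)}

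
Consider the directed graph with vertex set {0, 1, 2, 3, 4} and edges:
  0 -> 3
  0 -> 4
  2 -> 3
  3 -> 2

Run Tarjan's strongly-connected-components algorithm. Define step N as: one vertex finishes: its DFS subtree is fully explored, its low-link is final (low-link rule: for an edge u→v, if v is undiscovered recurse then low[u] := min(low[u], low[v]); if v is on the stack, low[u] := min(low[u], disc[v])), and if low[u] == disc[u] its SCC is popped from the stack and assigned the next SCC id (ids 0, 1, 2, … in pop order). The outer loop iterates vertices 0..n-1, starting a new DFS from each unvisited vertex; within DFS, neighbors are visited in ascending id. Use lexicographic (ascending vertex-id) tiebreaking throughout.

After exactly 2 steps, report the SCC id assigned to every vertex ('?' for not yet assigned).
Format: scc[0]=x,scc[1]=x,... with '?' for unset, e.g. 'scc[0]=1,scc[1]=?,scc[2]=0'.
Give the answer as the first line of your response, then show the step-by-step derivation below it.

scc[0]=?,scc[1]=?,scc[2]=0,scc[3]=0,scc[4]=?

step 1: low=(low[0]=0,low[1]=?,low[2]=1,low[3]=1,low[4]=?); scc=(scc[0]=?,scc[1]=?,scc[2]=?,scc[3]=?,scc[4]=?)
step 2: low=(low[0]=0,low[1]=?,low[2]=1,low[3]=1,low[4]=?); scc=(scc[0]=?,scc[1]=?,scc[2]=0,scc[3]=0,scc[4]=?)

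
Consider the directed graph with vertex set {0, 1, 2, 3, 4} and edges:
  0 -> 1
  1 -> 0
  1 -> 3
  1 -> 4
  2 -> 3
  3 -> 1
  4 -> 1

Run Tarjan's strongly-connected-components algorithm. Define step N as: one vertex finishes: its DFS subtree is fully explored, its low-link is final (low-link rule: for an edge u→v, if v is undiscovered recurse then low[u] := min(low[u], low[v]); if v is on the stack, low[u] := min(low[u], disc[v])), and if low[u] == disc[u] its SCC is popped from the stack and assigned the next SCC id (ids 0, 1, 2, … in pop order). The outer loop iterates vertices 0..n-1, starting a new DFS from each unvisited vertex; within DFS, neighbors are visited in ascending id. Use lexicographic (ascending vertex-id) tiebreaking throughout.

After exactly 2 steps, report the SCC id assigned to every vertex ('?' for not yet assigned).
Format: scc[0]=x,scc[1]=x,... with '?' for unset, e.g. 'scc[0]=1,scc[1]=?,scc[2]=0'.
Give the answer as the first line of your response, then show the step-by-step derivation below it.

scc[0]=?,scc[1]=?,scc[2]=?,scc[3]=?,scc[4]=?

step 1: low=(low[0]=0,low[1]=0,low[2]=?,low[3]=1,low[4]=?); scc=(scc[0]=?,scc[1]=?,scc[2]=?,scc[3]=?,scc[4]=?)
step 2: low=(low[0]=0,low[1]=0,low[2]=?,low[3]=1,low[4]=1); scc=(scc[0]=?,scc[1]=?,scc[2]=?,scc[3]=?,scc[4]=?)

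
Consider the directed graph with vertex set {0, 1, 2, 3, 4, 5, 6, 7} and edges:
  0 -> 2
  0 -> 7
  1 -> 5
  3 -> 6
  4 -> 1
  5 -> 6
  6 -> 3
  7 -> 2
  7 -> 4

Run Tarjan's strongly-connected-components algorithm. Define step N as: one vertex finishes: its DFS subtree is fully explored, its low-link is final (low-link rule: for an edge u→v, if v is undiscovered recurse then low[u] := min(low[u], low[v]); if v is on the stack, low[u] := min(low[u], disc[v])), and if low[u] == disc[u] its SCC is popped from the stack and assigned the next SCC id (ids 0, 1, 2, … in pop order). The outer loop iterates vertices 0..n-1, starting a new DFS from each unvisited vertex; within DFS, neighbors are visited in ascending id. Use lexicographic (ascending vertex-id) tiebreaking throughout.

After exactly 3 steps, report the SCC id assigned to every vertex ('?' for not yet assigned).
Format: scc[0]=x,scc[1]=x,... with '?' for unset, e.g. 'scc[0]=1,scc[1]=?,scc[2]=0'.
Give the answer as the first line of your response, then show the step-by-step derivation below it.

scc[0]=?,scc[1]=?,scc[2]=0,scc[3]=1,scc[4]=?,scc[5]=?,scc[6]=1,scc[7]=?

step 1: low=(low[0]=0,low[1]=?,low[2]=1,low[3]=?,low[4]=?,low[5]=?,low[6]=?,low[7]=?); scc=(scc[0]=?,scc[1]=?,scc[2]=0,scc[3]=?,scc[4]=?,scc[5]=?,scc[6]=?,scc[7]=?)
step 2: low=(low[0]=0,low[1]=4,low[2]=1,low[3]=6,low[4]=3,low[5]=5,low[6]=6,low[7]=2); scc=(scc[0]=?,scc[1]=?,scc[2]=0,scc[3]=?,scc[4]=?,scc[5]=?,scc[6]=?,scc[7]=?)
step 3: low=(low[0]=0,low[1]=4,low[2]=1,low[3]=6,low[4]=3,low[5]=5,low[6]=6,low[7]=2); scc=(scc[0]=?,scc[1]=?,scc[2]=0,scc[3]=1,scc[4]=?,scc[5]=?,scc[6]=1,scc[7]=?)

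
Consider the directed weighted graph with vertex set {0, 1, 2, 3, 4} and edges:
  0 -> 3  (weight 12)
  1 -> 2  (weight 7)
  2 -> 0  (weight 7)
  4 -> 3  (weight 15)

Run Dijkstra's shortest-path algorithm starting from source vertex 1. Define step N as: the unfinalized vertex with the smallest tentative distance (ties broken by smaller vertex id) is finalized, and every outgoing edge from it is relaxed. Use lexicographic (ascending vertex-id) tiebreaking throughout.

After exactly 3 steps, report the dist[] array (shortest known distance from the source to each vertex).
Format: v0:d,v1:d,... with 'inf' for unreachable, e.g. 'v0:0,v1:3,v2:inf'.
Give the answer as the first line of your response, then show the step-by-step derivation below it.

v0:14,v1:0,v2:7,v3:26,v4:inf

step 1: dist = v0:inf,v1:0,v2:7,v3:inf,v4:inf
step 2: dist = v0:14,v1:0,v2:7,v3:inf,v4:inf
step 3: dist = v0:14,v1:0,v2:7,v3:26,v4:inf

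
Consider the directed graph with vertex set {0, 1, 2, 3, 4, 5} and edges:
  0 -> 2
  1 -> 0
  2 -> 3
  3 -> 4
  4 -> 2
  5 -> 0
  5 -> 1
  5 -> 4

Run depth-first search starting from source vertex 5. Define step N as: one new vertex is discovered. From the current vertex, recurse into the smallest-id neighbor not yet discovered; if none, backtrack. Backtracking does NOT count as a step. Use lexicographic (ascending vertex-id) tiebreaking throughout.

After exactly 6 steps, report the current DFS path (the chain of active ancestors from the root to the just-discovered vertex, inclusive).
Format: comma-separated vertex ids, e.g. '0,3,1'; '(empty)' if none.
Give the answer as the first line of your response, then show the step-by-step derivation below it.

5,1

step 1: discover 5; path=5; order=5
step 2: discover 0; path=5>0; order=5,0
step 3: discover 2; path=5>0>2; order=5,0,2
step 4: discover 3; path=5>0>2>3; order=5,0,2,3
step 5: discover 4; path=5>0>2>3>4; order=5,0,2,3,4
step 6: discover 1; path=5>1; order=5,0,2,3,4,1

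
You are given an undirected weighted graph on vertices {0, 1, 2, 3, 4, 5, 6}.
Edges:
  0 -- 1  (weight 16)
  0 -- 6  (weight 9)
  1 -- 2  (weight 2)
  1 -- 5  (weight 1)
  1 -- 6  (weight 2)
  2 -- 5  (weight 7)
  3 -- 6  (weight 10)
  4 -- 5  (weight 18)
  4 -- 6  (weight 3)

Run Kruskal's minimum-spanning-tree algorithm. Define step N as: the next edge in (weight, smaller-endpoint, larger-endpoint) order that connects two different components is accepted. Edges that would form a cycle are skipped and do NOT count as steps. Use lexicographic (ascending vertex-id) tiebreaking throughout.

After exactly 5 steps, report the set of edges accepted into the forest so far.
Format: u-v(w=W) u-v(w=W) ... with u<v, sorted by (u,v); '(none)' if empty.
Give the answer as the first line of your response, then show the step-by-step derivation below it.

0-6(w=9) 1-2(w=2) 1-5(w=1) 1-6(w=2) 4-6(w=3)

step 1: add edge 1-5 (w=1); MST = {1-5(w=1)}
step 2: add edge 1-2 (w=2); MST = {1-2(w=2) 1-5(w=1)}
step 3: add edge 1-6 (w=2); MST = {1-2(w=2) 1-5(w=1) 1-6(w=2)}
step 4: add edge 4-6 (w=3); MST = {1-2(w=2) 1-5(w=1) 1-6(w=2) 4-6(w=3)}
step 5: add edge 0-6 (w=9); MST = {0-6(w=9) 1-2(w=2) 1-5(w=1) 1-6(w=2) 4-6(w=3)}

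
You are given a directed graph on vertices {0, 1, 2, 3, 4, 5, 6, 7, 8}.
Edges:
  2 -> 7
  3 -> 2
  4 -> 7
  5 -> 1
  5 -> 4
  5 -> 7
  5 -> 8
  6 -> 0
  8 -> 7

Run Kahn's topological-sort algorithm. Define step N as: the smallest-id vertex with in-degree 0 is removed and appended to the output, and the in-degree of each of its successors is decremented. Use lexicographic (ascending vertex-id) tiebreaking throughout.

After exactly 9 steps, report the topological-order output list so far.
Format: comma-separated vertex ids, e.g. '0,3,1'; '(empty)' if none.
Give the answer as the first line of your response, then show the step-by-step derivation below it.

3,2,5,1,4,6,0,8,7

step 1: output 3; order=[3]; indeg=(1,1,0,0,1,0,0,4,1)
step 2: output 2; order=[3,2]; indeg=(1,1,0,0,1,0,0,3,1)
step 3: output 5; order=[3,2,5]; indeg=(1,0,0,0,0,0,0,2,0)
step 4: output 1; order=[3,2,5,1]; indeg=(1,0,0,0,0,0,0,2,0)
step 5: output 4; order=[3,2,5,1,4]; indeg=(1,0,0,0,0,0,0,1,0)
step 6: output 6; order=[3,2,5,1,4,6]; indeg=(0,0,0,0,0,0,0,1,0)
step 7: output 0; order=[3,2,5,1,4,6,0]; indeg=(0,0,0,0,0,0,0,1,0)
step 8: output 8; order=[3,2,5,1,4,6,0,8]; indeg=(0,0,0,0,0,0,0,0,0)
step 9: output 7; order=[3,2,5,1,4,6,0,8,7]; indeg=(0,0,0,0,0,0,0,0,0)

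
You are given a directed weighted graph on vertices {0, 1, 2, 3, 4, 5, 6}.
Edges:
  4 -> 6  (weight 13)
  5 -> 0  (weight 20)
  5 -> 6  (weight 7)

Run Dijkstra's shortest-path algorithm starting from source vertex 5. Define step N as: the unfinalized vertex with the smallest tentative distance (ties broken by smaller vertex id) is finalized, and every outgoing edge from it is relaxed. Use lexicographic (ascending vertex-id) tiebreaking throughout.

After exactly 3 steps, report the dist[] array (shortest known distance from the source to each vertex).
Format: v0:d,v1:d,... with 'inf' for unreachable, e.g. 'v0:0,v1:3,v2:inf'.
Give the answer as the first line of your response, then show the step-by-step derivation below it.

v0:20,v1:inf,v2:inf,v3:inf,v4:inf,v5:0,v6:7

step 1: dist = v0:20,v1:inf,v2:inf,v3:inf,v4:inf,v5:0,v6:7
step 2: dist = v0:20,v1:inf,v2:inf,v3:inf,v4:inf,v5:0,v6:7
step 3: dist = v0:20,v1:inf,v2:inf,v3:inf,v4:inf,v5:0,v6:7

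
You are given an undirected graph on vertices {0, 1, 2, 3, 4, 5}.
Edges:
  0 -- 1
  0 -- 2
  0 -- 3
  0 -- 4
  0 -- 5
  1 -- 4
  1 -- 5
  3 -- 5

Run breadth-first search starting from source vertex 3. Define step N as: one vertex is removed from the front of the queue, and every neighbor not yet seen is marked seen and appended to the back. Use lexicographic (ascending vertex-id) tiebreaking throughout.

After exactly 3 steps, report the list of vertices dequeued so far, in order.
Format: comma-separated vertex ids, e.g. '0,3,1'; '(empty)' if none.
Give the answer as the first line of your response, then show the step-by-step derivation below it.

3,0,5

step 1: dequeue 3; queue=[0,5]; order=3
step 2: dequeue 0; queue=[5,1,2,4]; order=3,0
step 3: dequeue 5; queue=[1,2,4]; order=3,0,5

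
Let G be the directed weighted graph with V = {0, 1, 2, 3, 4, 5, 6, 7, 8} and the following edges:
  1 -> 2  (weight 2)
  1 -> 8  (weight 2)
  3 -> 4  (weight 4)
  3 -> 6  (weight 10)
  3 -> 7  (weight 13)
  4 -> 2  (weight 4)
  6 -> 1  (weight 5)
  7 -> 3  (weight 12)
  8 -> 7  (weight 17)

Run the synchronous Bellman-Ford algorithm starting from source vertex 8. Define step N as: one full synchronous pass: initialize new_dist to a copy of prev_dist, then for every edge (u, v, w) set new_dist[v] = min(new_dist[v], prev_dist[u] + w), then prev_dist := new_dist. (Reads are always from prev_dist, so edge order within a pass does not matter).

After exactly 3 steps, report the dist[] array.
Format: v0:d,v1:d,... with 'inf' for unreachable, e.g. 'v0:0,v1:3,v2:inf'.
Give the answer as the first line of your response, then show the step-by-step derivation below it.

v0:inf,v1:inf,v2:inf,v3:29,v4:33,v5:inf,v6:39,v7:17,v8:0

step 1: dist = v0:inf,v1:inf,v2:inf,v3:inf,v4:inf,v5:inf,v6:inf,v7:17,v8:0
step 2: dist = v0:inf,v1:inf,v2:inf,v3:29,v4:inf,v5:inf,v6:inf,v7:17,v8:0
step 3: dist = v0:inf,v1:inf,v2:inf,v3:29,v4:33,v5:inf,v6:39,v7:17,v8:0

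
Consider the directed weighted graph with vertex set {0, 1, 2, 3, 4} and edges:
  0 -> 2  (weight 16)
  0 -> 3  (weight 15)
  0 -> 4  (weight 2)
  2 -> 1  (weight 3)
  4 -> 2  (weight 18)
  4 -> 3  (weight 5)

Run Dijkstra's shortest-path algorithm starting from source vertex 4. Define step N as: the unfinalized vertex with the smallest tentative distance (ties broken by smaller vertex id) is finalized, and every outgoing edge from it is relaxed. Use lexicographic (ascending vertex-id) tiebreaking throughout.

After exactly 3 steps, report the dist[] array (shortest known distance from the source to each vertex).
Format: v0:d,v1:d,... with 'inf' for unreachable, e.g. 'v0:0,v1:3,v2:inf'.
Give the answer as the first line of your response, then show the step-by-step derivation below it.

v0:inf,v1:21,v2:18,v3:5,v4:0

step 1: dist = v0:inf,v1:inf,v2:18,v3:5,v4:0
step 2: dist = v0:inf,v1:inf,v2:18,v3:5,v4:0
step 3: dist = v0:inf,v1:21,v2:18,v3:5,v4:0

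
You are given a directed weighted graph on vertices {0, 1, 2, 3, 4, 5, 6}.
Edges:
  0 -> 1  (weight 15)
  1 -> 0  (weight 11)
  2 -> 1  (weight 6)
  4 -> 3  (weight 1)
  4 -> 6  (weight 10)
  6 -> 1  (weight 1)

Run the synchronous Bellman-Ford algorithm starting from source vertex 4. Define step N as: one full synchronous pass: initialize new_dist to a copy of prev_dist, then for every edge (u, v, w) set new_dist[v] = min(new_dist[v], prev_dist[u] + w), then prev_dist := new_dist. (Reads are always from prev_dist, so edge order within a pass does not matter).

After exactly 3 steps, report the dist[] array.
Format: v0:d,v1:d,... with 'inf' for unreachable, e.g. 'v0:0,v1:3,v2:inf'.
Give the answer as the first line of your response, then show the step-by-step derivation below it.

v0:22,v1:11,v2:inf,v3:1,v4:0,v5:inf,v6:10

step 1: dist = v0:inf,v1:inf,v2:inf,v3:1,v4:0,v5:inf,v6:10
step 2: dist = v0:inf,v1:11,v2:inf,v3:1,v4:0,v5:inf,v6:10
step 3: dist = v0:22,v1:11,v2:inf,v3:1,v4:0,v5:inf,v6:10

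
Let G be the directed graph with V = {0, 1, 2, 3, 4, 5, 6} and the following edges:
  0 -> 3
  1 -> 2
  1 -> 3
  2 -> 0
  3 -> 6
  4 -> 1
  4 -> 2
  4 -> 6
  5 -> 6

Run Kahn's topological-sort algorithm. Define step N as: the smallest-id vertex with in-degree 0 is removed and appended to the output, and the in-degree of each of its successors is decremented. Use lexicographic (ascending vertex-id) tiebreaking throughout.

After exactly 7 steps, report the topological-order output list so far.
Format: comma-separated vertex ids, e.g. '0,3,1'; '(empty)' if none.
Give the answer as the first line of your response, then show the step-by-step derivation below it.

4,1,2,0,3,5,6

step 1: output 4; order=[4]; indeg=(1,0,1,2,0,0,2)
step 2: output 1; order=[4,1]; indeg=(1,0,0,1,0,0,2)
step 3: output 2; order=[4,1,2]; indeg=(0,0,0,1,0,0,2)
step 4: output 0; order=[4,1,2,0]; indeg=(0,0,0,0,0,0,2)
step 5: output 3; order=[4,1,2,0,3]; indeg=(0,0,0,0,0,0,1)
step 6: output 5; order=[4,1,2,0,3,5]; indeg=(0,0,0,0,0,0,0)
step 7: output 6; order=[4,1,2,0,3,5,6]; indeg=(0,0,0,0,0,0,0)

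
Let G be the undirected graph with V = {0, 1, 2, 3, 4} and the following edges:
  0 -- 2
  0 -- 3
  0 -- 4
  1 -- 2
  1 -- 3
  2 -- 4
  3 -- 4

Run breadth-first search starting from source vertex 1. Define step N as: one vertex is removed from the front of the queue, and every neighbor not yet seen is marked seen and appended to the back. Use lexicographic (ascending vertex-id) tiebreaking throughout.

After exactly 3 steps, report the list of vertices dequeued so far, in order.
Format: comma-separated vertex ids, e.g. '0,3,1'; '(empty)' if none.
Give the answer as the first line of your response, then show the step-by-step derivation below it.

1,2,3

step 1: dequeue 1; queue=[2,3]; order=1
step 2: dequeue 2; queue=[3,0,4]; order=1,2
step 3: dequeue 3; queue=[0,4]; order=1,2,3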